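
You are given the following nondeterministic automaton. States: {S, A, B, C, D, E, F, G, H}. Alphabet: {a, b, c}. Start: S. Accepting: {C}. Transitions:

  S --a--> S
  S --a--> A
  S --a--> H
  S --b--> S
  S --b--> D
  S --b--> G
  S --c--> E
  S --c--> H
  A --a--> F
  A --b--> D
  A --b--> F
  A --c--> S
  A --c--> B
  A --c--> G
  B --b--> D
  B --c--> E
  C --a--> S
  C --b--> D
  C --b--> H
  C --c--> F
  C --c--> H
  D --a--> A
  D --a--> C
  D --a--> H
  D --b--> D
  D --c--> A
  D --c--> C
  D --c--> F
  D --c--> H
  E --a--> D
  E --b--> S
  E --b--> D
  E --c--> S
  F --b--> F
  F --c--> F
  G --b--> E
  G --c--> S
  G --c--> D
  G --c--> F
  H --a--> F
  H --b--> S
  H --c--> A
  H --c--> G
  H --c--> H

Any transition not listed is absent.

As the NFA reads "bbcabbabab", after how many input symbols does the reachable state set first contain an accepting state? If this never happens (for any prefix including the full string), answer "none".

Start in {S}.
Read 'b': {S} → {S, D, G}.
Read 'b': {S, D, G} → {S, D, E, G}.
Read 'c': {S, D, E, G} → {S, A, C, D, E, F, H}.
None of the earlier sets intersect F, but {S, A, C, D, E, F, H} does.

3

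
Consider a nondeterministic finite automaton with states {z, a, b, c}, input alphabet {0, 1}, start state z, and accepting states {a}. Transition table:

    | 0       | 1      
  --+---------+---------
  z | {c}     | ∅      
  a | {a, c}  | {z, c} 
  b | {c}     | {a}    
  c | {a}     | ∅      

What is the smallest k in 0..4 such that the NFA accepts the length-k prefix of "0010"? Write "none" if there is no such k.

Start in {z}.
Read '0': {z} → {c}.
Read '0': {c} → {a}.
None of the earlier sets intersect F, but {a} does.

2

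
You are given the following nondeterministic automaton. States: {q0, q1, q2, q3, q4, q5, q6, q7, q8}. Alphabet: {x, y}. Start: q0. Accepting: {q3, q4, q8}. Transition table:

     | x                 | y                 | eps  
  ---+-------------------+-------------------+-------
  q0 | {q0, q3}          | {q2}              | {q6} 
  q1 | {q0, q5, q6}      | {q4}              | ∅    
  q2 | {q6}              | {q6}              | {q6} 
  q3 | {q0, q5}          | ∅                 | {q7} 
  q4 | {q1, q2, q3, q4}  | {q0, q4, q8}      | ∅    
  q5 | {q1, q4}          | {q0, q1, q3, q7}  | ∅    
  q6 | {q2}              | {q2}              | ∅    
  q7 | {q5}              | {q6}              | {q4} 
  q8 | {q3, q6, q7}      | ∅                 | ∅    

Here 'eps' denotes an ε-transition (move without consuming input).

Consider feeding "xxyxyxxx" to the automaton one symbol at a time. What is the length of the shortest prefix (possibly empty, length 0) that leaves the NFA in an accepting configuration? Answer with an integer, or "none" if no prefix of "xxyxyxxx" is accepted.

Start: ε-closure({q0}) = {q0, q6}.
Read 'x': {q0, q6} → {q0, q2, q3, q4, q6, q7}.
None of the earlier sets intersect F, but {q0, q2, q3, q4, q6, q7} does.

1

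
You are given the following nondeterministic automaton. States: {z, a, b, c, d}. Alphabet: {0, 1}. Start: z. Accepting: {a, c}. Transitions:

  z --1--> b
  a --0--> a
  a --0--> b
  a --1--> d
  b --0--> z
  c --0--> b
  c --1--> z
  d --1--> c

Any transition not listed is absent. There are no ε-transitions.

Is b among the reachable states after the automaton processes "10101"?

Yes

Start in {z}.
Read '1': z→{b}; now {b}.
Read '0': b→{z}; now {z}.
Read '1': z→{b}; now {b}.
Read '0': b→{z}; now {z}.
Read '1': z→{b}; now {b}.
State b is in {b}.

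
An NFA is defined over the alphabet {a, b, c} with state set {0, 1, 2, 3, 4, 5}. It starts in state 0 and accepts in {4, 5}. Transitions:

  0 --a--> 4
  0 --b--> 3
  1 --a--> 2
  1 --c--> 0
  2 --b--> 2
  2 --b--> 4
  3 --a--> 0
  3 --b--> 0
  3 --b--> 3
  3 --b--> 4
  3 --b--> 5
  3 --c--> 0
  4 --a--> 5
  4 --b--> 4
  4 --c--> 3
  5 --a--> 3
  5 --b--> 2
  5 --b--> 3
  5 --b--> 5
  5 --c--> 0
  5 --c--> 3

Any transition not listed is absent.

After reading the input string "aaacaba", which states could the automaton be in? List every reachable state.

Start in {0}.
Read 'a': 0→{4}; now {4}.
Read 'a': 4→{5}; now {5}.
Read 'a': 5→{3}; now {3}.
Read 'c': 3→{0}; now {0}.
Read 'a': 0→{4}; now {4}.
Read 'b': 4→{4}; now {4}.
Read 'a': 4→{5}; now {5}.

{5}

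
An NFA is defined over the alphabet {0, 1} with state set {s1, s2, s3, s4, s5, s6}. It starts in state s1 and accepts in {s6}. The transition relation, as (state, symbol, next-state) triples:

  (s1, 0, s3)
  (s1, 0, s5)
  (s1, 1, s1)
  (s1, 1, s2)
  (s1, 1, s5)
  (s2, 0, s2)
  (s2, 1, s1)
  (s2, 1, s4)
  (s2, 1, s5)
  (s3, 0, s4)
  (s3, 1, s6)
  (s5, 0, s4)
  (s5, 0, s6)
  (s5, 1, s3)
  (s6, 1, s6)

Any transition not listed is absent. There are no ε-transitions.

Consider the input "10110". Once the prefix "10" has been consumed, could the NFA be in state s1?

No

Start in {s1}.
Read '1': {s1} → {s1, s2, s5}.
Read '0': {s1, s2, s5} → {s2, s3, s4, s5, s6}.
State s1 is not in {s2, s3, s4, s5, s6}.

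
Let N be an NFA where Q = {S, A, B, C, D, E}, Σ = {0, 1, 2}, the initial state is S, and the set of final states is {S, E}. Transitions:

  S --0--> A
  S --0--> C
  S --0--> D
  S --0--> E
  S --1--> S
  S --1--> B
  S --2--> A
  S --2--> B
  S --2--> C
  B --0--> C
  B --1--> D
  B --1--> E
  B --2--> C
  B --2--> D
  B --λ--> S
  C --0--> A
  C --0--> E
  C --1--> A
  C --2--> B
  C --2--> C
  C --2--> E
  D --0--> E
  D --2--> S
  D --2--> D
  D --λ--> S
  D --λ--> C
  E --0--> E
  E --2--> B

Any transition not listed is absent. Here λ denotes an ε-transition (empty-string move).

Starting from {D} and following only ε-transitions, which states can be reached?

Begin with {D}.
ε-move D → S; add S.
ε-move D → C; add C.

{S, C, D}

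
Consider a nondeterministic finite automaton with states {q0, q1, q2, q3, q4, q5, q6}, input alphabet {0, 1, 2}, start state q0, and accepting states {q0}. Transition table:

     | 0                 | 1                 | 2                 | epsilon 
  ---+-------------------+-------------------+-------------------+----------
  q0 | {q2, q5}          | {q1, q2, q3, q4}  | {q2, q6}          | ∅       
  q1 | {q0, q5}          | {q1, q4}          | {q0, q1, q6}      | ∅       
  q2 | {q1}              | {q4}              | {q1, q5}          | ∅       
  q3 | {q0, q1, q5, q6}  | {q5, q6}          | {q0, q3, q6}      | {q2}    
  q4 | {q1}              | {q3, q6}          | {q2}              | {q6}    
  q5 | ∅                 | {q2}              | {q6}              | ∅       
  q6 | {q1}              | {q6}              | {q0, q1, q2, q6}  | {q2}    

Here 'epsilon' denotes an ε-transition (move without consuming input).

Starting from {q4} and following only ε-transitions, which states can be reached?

{q2, q4, q6}

Begin with {q4}.
ε-move q4 → q6; add q6.
ε-move q6 → q2; add q2.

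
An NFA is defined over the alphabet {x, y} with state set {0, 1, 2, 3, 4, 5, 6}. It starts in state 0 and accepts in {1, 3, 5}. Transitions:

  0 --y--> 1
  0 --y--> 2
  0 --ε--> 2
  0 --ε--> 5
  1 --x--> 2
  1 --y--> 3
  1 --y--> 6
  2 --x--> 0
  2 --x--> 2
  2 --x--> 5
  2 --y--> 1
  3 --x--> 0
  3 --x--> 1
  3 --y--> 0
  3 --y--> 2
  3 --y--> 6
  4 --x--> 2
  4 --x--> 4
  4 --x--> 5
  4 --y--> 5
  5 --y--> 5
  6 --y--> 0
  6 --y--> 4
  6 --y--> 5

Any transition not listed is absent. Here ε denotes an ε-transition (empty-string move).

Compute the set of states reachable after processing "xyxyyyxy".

{1, 2, 3, 5, 6}

Start: ε-closure({0}) = {0, 2, 5}.
Read 'x': 0→∅, 2→{0, 2, 5}, 5→∅; now {0, 2, 5}.
Read 'y': 0→{1, 2}, 2→{1}, 5→{5}; now {1, 2, 5}.
Read 'x': 1→{2}, 2→{0, 2, 5}, 5→∅; now {0, 2, 5}.
Read 'y': 0→{1, 2}, 2→{1}, 5→{5}; now {1, 2, 5}.
Read 'y': 1→{3, 6}, 2→{1}, 5→{5}; now {1, 3, 5, 6}.
Read 'y': 1→{3, 6}, 3→{0, 2, 6}, 5→{5}, 6→{0, 4, 5}; now {0, 2, 3, 4, 5, 6}.
Read 'x': 0→∅, 2→{0, 2, 5}, 3→{0, 1}, 4→{2, 4, 5}, 5→∅, 6→∅; now {0, 1, 2, 4, 5}.
Read 'y': 0→{1, 2}, 1→{3, 6}, 2→{1}, 4→{5}, 5→{5}; now {1, 2, 3, 5, 6}.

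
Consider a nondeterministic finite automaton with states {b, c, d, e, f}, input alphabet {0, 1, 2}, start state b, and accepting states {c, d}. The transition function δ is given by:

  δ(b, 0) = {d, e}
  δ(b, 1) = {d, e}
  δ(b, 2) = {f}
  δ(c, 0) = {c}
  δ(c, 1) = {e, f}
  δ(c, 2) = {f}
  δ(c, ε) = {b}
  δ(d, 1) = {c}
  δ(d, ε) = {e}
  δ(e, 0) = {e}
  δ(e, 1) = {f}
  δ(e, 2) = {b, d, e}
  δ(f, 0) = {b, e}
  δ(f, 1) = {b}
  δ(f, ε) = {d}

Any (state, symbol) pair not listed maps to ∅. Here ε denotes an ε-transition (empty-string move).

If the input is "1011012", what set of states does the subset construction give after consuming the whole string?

Start in {b}.
Read '1': b→{d, e}; now {d, e}.
Read '0': d→∅, e→{e}; now {e}.
Read '1': e→{f}; union {f}; ε-closure = {d, e, f}.
Read '1': d→{c}, e→{f}, f→{b}; union {b, c, f}; ε-closure = {b, c, d, e, f}.
Read '0': b→{d, e}, c→{c}, d→∅, e→{e}, f→{b, e}; now {b, c, d, e}.
Read '1': b→{d, e}, c→{e, f}, d→{c}, e→{f}; union {c, d, e, f}; ε-closure = {b, c, d, e, f}.
Read '2': b→{f}, c→{f}, d→∅, e→{b, d, e}, f→∅; now {b, d, e, f}.

{b, d, e, f}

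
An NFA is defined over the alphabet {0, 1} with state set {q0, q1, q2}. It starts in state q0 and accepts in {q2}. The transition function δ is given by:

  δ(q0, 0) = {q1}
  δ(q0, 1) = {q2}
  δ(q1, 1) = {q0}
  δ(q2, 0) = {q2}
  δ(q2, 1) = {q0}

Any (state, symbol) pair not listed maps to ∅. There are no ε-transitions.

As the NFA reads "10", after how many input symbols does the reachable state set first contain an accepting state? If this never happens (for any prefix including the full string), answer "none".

Start in {q0}.
Read '1': {q0} → {q2}.
None of the earlier sets intersect F, but {q2} does.

1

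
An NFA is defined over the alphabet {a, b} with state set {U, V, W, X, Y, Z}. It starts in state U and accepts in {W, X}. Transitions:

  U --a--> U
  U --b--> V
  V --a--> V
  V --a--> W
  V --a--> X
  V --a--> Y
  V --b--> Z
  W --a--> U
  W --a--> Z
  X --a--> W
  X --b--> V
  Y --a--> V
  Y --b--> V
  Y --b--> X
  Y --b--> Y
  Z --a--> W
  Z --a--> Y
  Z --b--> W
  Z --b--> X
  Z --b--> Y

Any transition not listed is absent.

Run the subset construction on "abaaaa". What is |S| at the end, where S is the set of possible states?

Start in {U}.
Read 'a': {U} → {U}.
Read 'b': {U} → {V}.
Read 'a': {V} → {V, W, X, Y}.
Read 'a': {V, W, X, Y} → {U, V, W, X, Y, Z}.
Read 'a': {U, V, W, X, Y, Z} → {U, V, W, X, Y, Z}.
Read 'a': {U, V, W, X, Y, Z} → {U, V, W, X, Y, Z}.
That set has 6 states.

6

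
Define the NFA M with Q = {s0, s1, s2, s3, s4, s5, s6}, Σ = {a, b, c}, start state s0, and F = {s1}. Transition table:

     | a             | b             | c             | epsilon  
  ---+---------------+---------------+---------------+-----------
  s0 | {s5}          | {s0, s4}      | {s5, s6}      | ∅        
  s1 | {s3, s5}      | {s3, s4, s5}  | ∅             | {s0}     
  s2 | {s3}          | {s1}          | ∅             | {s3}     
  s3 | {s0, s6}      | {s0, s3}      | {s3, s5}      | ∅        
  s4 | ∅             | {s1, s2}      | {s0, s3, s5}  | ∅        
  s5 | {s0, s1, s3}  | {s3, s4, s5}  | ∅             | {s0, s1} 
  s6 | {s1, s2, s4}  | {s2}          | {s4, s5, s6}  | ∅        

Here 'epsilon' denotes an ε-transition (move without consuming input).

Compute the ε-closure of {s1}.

Begin with {s1}.
ε-move s1 → s0; add s0.

{s0, s1}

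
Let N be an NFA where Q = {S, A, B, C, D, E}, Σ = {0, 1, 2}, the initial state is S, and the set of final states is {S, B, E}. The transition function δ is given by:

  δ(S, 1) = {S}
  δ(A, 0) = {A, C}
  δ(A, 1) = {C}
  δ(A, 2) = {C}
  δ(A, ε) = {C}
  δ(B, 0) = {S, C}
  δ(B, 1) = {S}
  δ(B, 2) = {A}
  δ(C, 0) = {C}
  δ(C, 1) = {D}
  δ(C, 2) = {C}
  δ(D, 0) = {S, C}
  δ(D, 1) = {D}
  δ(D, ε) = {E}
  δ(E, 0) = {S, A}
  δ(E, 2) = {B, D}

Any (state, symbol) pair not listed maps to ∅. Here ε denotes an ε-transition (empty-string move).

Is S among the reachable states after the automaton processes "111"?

Yes

Start in {S}.
Read '1': S→{S}; now {S}.
Read '1': S→{S}; now {S}.
Read '1': S→{S}; now {S}.
State S is in {S}.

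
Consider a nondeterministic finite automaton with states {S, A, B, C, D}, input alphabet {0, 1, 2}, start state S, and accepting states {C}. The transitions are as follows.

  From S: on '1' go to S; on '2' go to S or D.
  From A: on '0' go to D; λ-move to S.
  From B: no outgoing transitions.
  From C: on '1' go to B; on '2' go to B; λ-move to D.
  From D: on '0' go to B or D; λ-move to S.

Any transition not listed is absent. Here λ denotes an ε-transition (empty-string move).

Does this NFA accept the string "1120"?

Start in {S}.
Read '1': {S} → {S}.
Read '1': {S} → {S}.
Read '2': {S} → {S, D}.
Read '0': {S, D} → {S, B, D}.
The final set {S, B, D} contains no accepting state.

No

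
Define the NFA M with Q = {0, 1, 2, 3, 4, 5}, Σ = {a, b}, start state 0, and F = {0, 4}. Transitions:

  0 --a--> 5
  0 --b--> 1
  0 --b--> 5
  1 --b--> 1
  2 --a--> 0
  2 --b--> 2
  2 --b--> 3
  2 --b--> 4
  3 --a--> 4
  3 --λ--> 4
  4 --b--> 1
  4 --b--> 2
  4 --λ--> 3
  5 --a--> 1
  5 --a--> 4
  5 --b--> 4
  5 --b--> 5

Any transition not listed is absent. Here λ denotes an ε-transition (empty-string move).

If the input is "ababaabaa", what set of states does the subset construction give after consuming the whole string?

Start in {0}.
Read 'a': 0→{5}; now {5}.
Read 'b': 5→{4, 5}; union {4, 5}; ε-closure = {3, 4, 5}.
Read 'a': 3→{4}, 4→∅, 5→{1, 4}; union {1, 4}; ε-closure = {1, 3, 4}.
Read 'b': 1→{1}, 3→∅, 4→{1, 2}; now {1, 2}.
Read 'a': 1→∅, 2→{0}; now {0}.
Read 'a': 0→{5}; now {5}.
Read 'b': 5→{4, 5}; union {4, 5}; ε-closure = {3, 4, 5}.
Read 'a': 3→{4}, 4→∅, 5→{1, 4}; union {1, 4}; ε-closure = {1, 3, 4}.
Read 'a': 1→∅, 3→{4}, 4→∅; union {4}; ε-closure = {3, 4}.

{3, 4}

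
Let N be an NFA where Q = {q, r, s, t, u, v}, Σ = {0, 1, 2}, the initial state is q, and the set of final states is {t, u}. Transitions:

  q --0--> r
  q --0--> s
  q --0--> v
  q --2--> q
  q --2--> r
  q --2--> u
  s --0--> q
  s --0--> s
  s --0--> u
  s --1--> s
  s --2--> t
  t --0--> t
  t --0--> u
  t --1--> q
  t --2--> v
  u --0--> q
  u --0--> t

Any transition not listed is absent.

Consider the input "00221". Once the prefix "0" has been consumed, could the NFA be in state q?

Start in {q}.
Read '0': q→{r, s, v}; now {r, s, v}.
State q is not in {r, s, v}.

No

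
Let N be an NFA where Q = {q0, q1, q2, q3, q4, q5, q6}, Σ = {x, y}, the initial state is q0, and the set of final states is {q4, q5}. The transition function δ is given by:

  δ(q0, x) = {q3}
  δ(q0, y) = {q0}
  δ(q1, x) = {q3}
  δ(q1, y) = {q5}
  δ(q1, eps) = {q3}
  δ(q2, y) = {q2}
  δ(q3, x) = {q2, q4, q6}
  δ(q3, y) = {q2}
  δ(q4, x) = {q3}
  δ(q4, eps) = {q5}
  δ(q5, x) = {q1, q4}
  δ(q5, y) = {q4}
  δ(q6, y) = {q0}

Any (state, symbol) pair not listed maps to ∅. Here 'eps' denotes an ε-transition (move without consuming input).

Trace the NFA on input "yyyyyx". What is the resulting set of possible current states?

Start in {q0}.
Read 'y': q0→{q0}; now {q0}.
Read 'y': q0→{q0}; now {q0}.
Read 'y': q0→{q0}; now {q0}.
Read 'y': q0→{q0}; now {q0}.
Read 'y': q0→{q0}; now {q0}.
Read 'x': q0→{q3}; now {q3}.

{q3}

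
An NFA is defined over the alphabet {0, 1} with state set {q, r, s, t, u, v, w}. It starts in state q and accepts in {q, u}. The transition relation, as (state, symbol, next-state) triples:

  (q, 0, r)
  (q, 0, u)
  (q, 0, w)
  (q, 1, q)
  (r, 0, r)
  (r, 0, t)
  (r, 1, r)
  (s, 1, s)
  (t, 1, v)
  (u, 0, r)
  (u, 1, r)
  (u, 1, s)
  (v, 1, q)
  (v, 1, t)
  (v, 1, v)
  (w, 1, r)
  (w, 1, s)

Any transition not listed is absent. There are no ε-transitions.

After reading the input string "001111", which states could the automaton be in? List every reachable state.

{q, r, t, v}

Start in {q}.
Read '0': q→{r, u, w}; now {r, u, w}.
Read '0': r→{r, t}, u→{r}, w→∅; now {r, t}.
Read '1': r→{r}, t→{v}; now {r, v}.
Read '1': r→{r}, v→{q, t, v}; now {q, r, t, v}.
Read '1': q→{q}, r→{r}, t→{v}, v→{q, t, v}; now {q, r, t, v}.
Read '1': q→{q}, r→{r}, t→{v}, v→{q, t, v}; now {q, r, t, v}.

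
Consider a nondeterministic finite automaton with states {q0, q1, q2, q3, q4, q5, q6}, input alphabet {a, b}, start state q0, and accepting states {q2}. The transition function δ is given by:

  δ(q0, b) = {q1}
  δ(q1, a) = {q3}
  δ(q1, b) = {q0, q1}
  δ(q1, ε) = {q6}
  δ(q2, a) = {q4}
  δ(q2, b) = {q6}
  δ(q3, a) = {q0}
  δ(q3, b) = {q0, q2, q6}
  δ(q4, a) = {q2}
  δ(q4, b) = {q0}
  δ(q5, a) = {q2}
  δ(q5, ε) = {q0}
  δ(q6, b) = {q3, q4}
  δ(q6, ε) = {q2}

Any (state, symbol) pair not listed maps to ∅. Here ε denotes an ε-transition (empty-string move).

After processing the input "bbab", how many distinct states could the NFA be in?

4

Start in {q0}.
Read 'b': q0→{q1}; union {q1}; ε-closure = {q1, q2, q6}.
Read 'b': q1→{q0, q1}, q2→{q6}, q6→{q3, q4}; union {q0, q1, q3, q4, q6}; ε-closure = {q0, q1, q2, q3, q4, q6}.
Read 'a': q0→∅, q1→{q3}, q2→{q4}, q3→{q0}, q4→{q2}, q6→∅; now {q0, q2, q3, q4}.
Read 'b': q0→{q1}, q2→{q6}, q3→{q0, q2, q6}, q4→{q0}; now {q0, q1, q2, q6}.
That set has 4 states.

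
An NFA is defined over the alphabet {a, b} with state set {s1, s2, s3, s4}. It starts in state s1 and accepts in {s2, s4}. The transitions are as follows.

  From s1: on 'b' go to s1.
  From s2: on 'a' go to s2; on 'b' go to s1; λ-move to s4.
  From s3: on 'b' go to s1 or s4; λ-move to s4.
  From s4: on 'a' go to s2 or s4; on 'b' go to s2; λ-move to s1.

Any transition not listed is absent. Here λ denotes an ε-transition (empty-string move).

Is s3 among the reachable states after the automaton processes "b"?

No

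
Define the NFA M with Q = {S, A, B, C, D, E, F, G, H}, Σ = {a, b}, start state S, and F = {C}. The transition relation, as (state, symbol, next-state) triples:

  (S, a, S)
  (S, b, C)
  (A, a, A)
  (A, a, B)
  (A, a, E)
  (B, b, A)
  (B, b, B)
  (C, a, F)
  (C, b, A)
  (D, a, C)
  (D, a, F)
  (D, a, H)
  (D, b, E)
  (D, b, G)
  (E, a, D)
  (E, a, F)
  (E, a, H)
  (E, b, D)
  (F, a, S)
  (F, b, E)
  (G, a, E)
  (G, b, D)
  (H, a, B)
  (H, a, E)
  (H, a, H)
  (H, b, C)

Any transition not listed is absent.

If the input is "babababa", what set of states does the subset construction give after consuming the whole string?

Start in {S}.
Read 'b': S→{C}; now {C}.
Read 'a': C→{F}; now {F}.
Read 'b': F→{E}; now {E}.
Read 'a': E→{D, F, H}; now {D, F, H}.
Read 'b': D→{E, G}, F→{E}, H→{C}; now {C, E, G}.
Read 'a': C→{F}, E→{D, F, H}, G→{E}; now {D, E, F, H}.
Read 'b': D→{E, G}, E→{D}, F→{E}, H→{C}; now {C, D, E, G}.
Read 'a': C→{F}, D→{C, F, H}, E→{D, F, H}, G→{E}; now {C, D, E, F, H}.

{C, D, E, F, H}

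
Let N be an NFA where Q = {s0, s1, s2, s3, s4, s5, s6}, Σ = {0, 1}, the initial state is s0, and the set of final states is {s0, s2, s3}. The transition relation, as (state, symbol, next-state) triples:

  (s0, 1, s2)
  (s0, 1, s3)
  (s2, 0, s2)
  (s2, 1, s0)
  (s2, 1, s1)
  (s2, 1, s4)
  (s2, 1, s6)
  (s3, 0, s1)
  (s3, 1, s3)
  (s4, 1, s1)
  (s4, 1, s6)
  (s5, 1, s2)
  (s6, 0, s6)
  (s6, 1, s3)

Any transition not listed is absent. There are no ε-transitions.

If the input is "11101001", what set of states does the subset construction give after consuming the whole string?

Start in {s0}.
Read '1': s0→{s2, s3}; now {s2, s3}.
Read '1': s2→{s0, s1, s4, s6}, s3→{s3}; now {s0, s1, s3, s4, s6}.
Read '1': s0→{s2, s3}, s1→∅, s3→{s3}, s4→{s1, s6}, s6→{s3}; now {s1, s2, s3, s6}.
Read '0': s1→∅, s2→{s2}, s3→{s1}, s6→{s6}; now {s1, s2, s6}.
Read '1': s1→∅, s2→{s0, s1, s4, s6}, s6→{s3}; now {s0, s1, s3, s4, s6}.
Read '0': s0→∅, s1→∅, s3→{s1}, s4→∅, s6→{s6}; now {s1, s6}.
Read '0': s1→∅, s6→{s6}; now {s6}.
Read '1': s6→{s3}; now {s3}.

{s3}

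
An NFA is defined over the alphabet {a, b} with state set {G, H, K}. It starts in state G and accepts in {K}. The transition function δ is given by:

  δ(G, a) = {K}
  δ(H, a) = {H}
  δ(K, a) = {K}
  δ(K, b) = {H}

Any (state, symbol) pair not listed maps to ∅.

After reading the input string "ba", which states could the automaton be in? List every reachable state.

∅

Start in {G}.
Read 'b': {G} → ∅.
The set is empty and remains empty for the remaining 1 symbol.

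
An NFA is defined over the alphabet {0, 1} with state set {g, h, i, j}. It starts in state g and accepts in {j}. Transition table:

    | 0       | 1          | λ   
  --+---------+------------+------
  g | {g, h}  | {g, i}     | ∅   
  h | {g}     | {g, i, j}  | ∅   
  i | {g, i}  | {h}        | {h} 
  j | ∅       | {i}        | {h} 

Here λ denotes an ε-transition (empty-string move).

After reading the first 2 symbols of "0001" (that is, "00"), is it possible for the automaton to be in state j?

Start in {g}.
Read '0': g→{g, h}; now {g, h}.
Read '0': g→{g, h}, h→{g}; now {g, h}.
State j is not in {g, h}.

No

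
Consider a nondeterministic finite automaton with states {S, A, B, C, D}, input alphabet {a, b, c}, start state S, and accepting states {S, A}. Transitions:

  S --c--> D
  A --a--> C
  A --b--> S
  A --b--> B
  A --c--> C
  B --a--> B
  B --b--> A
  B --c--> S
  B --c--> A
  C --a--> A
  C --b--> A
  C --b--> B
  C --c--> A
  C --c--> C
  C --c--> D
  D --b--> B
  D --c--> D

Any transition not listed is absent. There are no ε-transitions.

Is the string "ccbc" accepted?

Yes

Start in {S}.
Read 'c': {S} → {D}.
Read 'c': {D} → {D}.
Read 'b': {D} → {B}.
Read 'c': {B} → {S, A}.
The final set {S, A} contains the accepting states S, A.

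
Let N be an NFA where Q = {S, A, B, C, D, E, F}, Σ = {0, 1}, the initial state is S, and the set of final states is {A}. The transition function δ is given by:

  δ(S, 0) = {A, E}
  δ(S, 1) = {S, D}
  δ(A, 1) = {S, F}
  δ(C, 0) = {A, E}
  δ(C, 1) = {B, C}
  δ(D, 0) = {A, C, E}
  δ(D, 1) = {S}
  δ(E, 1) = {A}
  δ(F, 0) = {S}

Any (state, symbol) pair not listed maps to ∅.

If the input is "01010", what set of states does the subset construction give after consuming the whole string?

{S, A, C, E}

Start in {S}.
Read '0': {S} → {A, E}.
Read '1': {A, E} → {S, A, F}.
Read '0': {S, A, F} → {S, A, E}.
Read '1': {S, A, E} → {S, A, D, F}.
Read '0': {S, A, D, F} → {S, A, C, E}.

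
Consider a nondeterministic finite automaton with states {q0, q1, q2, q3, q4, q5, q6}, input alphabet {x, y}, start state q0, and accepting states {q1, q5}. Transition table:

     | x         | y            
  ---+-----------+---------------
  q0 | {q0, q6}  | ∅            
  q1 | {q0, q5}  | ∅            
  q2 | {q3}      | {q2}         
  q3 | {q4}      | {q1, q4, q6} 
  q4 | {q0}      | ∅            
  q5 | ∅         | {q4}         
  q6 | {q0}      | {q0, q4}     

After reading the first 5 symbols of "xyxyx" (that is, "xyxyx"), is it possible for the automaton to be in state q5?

No

Start in {q0}.
Read 'x': q0→{q0, q6}; now {q0, q6}.
Read 'y': q0→∅, q6→{q0, q4}; now {q0, q4}.
Read 'x': q0→{q0, q6}, q4→{q0}; now {q0, q6}.
Read 'y': q0→∅, q6→{q0, q4}; now {q0, q4}.
Read 'x': q0→{q0, q6}, q4→{q0}; now {q0, q6}.
State q5 is not in {q0, q6}.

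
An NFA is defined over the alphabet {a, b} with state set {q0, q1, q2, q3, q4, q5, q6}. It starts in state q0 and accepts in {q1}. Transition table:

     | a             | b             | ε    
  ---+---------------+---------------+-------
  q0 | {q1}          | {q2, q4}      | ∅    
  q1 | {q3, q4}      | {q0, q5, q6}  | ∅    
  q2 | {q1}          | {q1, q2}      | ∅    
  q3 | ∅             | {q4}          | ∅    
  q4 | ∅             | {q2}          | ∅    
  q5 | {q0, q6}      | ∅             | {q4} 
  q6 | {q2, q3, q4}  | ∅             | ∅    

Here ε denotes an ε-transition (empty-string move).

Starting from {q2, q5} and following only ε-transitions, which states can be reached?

{q2, q4, q5}

Begin with {q2, q5}.
ε-move q5 → q4; add q4.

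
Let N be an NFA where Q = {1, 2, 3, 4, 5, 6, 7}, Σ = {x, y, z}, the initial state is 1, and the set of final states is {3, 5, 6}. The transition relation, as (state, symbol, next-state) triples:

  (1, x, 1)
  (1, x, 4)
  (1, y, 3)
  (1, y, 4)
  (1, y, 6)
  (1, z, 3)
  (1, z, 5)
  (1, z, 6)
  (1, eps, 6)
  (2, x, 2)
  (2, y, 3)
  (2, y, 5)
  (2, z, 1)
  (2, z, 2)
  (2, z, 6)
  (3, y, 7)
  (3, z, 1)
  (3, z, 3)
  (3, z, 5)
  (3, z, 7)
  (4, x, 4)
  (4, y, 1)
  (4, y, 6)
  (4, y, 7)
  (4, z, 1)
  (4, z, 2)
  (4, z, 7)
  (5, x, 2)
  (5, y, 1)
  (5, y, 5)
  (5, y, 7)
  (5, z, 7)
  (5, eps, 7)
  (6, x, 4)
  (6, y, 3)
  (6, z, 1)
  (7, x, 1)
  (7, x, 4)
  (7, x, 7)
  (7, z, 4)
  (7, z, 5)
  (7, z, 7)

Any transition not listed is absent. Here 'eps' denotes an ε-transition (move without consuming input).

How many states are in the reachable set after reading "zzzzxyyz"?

7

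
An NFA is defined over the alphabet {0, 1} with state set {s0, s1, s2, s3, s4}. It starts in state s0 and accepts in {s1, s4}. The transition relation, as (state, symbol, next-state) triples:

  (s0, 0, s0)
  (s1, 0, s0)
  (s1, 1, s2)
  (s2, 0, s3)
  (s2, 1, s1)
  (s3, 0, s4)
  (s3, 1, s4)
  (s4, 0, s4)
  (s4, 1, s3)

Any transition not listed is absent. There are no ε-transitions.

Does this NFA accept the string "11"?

No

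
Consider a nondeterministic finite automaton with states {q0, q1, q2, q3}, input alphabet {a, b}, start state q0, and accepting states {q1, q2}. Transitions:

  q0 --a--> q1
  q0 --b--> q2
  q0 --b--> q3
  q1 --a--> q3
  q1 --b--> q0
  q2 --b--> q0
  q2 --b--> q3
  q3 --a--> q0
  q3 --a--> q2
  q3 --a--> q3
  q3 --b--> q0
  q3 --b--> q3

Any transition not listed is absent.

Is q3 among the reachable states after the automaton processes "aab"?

Yes

Start in {q0}.
Read 'a': q0→{q1}; now {q1}.
Read 'a': q1→{q3}; now {q3}.
Read 'b': q3→{q0, q3}; now {q0, q3}.
State q3 is in {q0, q3}.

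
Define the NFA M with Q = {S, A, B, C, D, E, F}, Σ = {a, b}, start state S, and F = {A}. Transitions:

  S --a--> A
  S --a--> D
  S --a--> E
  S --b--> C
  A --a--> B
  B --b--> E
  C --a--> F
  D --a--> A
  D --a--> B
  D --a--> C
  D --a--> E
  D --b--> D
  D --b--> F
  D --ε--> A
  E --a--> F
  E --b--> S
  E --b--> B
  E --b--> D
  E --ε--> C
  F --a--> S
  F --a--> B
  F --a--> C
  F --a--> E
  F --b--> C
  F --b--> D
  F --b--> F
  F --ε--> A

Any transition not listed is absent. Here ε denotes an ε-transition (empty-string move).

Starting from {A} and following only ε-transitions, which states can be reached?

{A}

Begin with {A}.
No ε-moves leave this set, so the closure equals the set itself.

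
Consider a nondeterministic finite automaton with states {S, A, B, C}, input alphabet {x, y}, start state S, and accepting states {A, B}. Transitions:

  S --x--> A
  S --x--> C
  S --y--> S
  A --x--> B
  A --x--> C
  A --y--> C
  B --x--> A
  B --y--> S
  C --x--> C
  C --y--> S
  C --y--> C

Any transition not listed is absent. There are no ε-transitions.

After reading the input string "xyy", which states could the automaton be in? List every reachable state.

{S, C}

Start in {S}.
Read 'x': {S} → {A, C}.
Read 'y': {A, C} → {S, C}.
Read 'y': {S, C} → {S, C}.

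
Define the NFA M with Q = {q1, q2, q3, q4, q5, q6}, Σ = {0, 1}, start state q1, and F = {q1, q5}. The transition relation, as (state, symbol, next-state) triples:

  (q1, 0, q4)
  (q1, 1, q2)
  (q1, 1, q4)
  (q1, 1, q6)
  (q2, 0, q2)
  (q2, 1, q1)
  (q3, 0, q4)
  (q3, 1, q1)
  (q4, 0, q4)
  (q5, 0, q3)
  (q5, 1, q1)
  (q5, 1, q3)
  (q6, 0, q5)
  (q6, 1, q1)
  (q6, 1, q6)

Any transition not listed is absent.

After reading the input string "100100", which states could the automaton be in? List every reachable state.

{q4}

Start in {q1}.
Read '1': q1→{q2, q4, q6}; now {q2, q4, q6}.
Read '0': q2→{q2}, q4→{q4}, q6→{q5}; now {q2, q4, q5}.
Read '0': q2→{q2}, q4→{q4}, q5→{q3}; now {q2, q3, q4}.
Read '1': q2→{q1}, q3→{q1}, q4→∅; now {q1}.
Read '0': q1→{q4}; now {q4}.
Read '0': q4→{q4}; now {q4}.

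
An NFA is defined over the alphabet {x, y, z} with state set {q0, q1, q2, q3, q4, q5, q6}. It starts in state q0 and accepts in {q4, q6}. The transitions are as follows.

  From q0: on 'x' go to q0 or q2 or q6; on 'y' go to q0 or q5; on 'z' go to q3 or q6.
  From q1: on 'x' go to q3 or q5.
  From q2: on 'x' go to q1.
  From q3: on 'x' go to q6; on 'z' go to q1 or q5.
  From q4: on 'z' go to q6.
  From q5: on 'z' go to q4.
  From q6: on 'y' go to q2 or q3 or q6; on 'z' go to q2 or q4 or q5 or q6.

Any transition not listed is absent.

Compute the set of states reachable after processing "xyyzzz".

{q2, q4, q5, q6}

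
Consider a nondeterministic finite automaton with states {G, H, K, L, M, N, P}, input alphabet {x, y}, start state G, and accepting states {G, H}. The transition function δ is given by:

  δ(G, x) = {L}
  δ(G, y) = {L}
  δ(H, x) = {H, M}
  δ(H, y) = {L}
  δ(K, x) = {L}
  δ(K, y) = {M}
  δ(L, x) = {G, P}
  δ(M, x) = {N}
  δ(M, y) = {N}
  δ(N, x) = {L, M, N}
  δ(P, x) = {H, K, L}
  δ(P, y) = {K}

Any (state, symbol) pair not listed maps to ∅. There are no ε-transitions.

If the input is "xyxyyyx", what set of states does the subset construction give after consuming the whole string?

Start in {G}.
Read 'x': G→{L}; now {L}.
Read 'y': L→∅; now ∅.
The set is empty and remains empty for the remaining 5 symbols.

∅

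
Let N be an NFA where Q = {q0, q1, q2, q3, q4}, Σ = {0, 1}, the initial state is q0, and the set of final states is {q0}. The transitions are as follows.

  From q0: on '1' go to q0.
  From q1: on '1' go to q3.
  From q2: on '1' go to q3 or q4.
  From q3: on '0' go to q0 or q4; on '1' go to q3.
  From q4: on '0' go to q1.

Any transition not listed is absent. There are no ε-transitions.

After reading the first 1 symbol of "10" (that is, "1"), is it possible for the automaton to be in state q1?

Start in {q0}.
Read '1': q0→{q0}; now {q0}.
State q1 is not in {q0}.

No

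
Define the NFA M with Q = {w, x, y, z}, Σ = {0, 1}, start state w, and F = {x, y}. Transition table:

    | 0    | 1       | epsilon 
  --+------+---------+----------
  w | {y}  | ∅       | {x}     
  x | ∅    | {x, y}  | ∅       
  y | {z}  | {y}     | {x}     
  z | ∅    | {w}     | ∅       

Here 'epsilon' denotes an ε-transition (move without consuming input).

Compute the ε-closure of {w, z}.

Begin with {w, z}.
ε-move w → x; add x.

{w, x, z}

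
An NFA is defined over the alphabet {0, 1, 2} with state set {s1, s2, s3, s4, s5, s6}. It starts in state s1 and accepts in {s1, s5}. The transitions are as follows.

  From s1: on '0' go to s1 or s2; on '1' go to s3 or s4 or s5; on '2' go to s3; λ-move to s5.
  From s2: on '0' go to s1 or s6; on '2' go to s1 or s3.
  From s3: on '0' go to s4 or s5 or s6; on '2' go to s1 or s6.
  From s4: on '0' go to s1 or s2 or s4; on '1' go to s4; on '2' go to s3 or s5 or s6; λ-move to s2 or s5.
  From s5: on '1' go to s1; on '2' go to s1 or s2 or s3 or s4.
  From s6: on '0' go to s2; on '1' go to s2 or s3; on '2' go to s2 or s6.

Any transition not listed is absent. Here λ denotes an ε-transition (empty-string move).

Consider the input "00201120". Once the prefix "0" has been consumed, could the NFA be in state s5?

Start: ε-closure({s1}) = {s1, s5}.
Read '0': s1→{s1, s2}, s5→∅; union {s1, s2}; ε-closure = {s1, s2, s5}.
State s5 is in {s1, s2, s5}.

Yes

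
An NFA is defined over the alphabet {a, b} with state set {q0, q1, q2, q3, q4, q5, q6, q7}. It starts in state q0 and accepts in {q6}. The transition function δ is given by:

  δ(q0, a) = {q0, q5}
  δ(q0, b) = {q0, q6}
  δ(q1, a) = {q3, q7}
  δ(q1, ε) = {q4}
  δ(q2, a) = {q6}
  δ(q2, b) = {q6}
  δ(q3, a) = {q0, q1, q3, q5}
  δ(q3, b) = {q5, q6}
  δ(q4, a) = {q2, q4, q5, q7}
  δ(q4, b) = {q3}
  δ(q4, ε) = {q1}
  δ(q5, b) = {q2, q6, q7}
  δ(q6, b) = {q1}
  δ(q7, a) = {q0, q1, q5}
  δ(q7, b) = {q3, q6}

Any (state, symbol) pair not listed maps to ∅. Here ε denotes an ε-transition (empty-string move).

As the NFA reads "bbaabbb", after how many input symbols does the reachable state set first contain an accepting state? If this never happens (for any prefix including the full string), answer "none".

1

Start in {q0}.
Read 'b': {q0} → {q0, q6}.
None of the earlier sets intersect F, but {q0, q6} does.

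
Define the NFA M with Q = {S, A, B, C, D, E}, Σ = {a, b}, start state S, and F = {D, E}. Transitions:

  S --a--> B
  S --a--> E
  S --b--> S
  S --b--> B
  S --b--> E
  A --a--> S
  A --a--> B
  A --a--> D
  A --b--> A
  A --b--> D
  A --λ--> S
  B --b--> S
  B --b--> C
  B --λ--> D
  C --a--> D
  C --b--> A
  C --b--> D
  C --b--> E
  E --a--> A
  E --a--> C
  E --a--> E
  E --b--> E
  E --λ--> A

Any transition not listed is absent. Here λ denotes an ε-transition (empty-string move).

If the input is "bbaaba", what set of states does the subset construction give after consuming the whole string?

{S, A, B, C, D, E}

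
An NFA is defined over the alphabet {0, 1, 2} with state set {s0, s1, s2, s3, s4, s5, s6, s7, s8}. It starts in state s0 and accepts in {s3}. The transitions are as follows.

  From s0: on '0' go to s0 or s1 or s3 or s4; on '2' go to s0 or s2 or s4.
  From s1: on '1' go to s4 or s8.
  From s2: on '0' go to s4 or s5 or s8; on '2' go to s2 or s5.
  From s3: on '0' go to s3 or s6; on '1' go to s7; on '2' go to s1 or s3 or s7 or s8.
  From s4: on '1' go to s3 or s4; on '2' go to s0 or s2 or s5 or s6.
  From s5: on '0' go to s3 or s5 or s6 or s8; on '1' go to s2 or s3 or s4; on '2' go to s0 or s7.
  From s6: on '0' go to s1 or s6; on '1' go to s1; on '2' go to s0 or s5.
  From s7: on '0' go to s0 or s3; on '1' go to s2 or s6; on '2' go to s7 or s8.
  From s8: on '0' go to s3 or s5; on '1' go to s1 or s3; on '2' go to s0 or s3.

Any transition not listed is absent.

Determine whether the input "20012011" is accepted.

Yes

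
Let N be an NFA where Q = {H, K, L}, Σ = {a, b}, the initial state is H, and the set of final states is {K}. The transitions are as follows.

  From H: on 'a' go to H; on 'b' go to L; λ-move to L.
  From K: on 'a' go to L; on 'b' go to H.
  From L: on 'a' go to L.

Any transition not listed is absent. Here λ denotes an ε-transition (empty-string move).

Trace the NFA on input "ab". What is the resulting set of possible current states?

{L}

Start: ε-closure({H}) = {H, L}.
Read 'a': H→{H}, L→{L}; now {H, L}.
Read 'b': H→{L}, L→∅; now {L}.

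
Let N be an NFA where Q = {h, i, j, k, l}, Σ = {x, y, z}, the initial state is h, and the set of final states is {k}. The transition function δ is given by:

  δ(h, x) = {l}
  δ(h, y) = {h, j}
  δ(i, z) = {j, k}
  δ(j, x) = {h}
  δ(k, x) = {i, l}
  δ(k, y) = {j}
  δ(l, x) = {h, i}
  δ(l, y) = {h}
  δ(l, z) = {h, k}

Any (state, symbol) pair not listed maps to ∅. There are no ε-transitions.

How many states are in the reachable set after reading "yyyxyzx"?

Start in {h}.
Read 'y': h→{h, j}; now {h, j}.
Read 'y': h→{h, j}, j→∅; now {h, j}.
Read 'y': h→{h, j}, j→∅; now {h, j}.
Read 'x': h→{l}, j→{h}; now {h, l}.
Read 'y': h→{h, j}, l→{h}; now {h, j}.
Read 'z': h→∅, j→∅; now ∅.
The set is empty and remains empty for the remaining 1 symbol.
That set has 0 states.

0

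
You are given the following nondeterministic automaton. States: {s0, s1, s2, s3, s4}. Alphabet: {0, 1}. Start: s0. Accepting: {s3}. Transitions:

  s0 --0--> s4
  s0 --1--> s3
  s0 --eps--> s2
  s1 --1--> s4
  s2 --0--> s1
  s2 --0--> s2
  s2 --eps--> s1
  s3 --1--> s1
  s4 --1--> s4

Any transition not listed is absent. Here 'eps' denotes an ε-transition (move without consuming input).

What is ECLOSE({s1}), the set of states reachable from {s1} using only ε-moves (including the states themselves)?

{s1}

Begin with {s1}.
No ε-moves leave this set, so the closure equals the set itself.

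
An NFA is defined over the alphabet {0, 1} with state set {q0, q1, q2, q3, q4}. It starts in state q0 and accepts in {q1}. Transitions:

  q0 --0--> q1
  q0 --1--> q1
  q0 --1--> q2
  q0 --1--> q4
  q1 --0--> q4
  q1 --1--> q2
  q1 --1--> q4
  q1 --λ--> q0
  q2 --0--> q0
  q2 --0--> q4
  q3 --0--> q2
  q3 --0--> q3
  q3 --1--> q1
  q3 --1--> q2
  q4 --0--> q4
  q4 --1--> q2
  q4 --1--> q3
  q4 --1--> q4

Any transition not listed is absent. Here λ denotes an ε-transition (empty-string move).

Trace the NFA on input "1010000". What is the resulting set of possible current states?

Start in {q0}.
Read '1': q0→{q1, q2, q4}; union {q1, q2, q4}; ε-closure = {q0, q1, q2, q4}.
Read '0': q0→{q1}, q1→{q4}, q2→{q0, q4}, q4→{q4}; now {q0, q1, q4}.
Read '1': q0→{q1, q2, q4}, q1→{q2, q4}, q4→{q2, q3, q4}; union {q1, q2, q3, q4}; ε-closure = {q0, q1, q2, q3, q4}.
Read '0': q0→{q1}, q1→{q4}, q2→{q0, q4}, q3→{q2, q3}, q4→{q4}; now {q0, q1, q2, q3, q4}.
Read '0': q0→{q1}, q1→{q4}, q2→{q0, q4}, q3→{q2, q3}, q4→{q4}; now {q0, q1, q2, q3, q4}.
Read '0': q0→{q1}, q1→{q4}, q2→{q0, q4}, q3→{q2, q3}, q4→{q4}; now {q0, q1, q2, q3, q4}.
Read '0': q0→{q1}, q1→{q4}, q2→{q0, q4}, q3→{q2, q3}, q4→{q4}; now {q0, q1, q2, q3, q4}.

{q0, q1, q2, q3, q4}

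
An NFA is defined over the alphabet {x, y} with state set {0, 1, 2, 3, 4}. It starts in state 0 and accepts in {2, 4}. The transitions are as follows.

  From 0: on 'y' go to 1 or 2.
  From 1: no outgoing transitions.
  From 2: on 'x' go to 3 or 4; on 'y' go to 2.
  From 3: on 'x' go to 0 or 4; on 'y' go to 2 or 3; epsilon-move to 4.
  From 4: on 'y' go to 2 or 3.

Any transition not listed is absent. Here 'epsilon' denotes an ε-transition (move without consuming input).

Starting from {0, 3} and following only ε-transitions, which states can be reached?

{0, 3, 4}

Begin with {0, 3}.
ε-move 3 → 4; add 4.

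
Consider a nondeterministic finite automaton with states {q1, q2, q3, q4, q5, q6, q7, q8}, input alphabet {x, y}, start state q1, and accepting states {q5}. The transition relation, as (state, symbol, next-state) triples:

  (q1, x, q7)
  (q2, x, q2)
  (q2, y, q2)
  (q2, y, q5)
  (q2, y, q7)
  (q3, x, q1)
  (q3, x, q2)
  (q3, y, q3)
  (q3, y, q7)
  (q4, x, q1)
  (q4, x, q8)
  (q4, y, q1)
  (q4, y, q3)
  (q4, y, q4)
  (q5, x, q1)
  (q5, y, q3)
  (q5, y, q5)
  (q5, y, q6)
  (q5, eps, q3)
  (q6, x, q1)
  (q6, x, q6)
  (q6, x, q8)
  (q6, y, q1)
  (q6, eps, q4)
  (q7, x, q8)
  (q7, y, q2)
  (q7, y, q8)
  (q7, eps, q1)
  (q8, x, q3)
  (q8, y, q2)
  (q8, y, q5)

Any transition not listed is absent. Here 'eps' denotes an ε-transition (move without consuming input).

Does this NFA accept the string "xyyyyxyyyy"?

Yes

Start in {q1}.
Read 'x': {q1} → {q1, q7}.
Read 'y': {q1, q7} → {q2, q8}.
Read 'y': {q2, q8} → {q1, q2, q3, q5, q7}.
Read 'y': {q1, q2, q3, q5, q7} → {q1, q2, q3, q4, q5, q6, q7, q8}.
Read 'y': {q1, q2, q3, q4, q5, q6, q7, q8} → {q1, q2, q3, q4, q5, q6, q7, q8}.
Read 'x': {q1, q2, q3, q4, q5, q6, q7, q8} → {q1, q2, q3, q4, q6, q7, q8}.
Read 'y': {q1, q2, q3, q4, q6, q7, q8} → {q1, q2, q3, q4, q5, q7, q8}.
Read 'y': {q1, q2, q3, q4, q5, q7, q8} → {q1, q2, q3, q4, q5, q6, q7, q8}.
Read 'y': {q1, q2, q3, q4, q5, q6, q7, q8} → {q1, q2, q3, q4, q5, q6, q7, q8}.
Read 'y': {q1, q2, q3, q4, q5, q6, q7, q8} → {q1, q2, q3, q4, q5, q6, q7, q8}.
The final set {q1, q2, q3, q4, q5, q6, q7, q8} contains the accepting state q5.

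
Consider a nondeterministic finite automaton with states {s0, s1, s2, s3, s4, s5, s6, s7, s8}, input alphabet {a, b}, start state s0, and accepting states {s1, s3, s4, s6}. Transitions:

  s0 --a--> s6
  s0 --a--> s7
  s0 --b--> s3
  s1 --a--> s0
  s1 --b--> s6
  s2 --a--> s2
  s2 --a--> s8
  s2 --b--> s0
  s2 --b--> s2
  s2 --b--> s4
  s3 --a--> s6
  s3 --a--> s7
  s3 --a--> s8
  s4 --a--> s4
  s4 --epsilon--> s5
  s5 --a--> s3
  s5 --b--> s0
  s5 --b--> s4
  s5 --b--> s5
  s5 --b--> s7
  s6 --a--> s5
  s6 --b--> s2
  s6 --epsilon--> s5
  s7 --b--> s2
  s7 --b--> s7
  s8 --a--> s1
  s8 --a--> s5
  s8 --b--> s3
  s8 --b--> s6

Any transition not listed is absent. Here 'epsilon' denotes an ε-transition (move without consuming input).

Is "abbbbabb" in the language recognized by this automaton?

Start in {s0}.
Read 'a': {s0} → {s5, s6, s7}.
Read 'b': {s5, s6, s7} → {s0, s2, s4, s5, s7}.
Read 'b': {s0, s2, s4, s5, s7} → {s0, s2, s3, s4, s5, s7}.
Read 'b': {s0, s2, s3, s4, s5, s7} → {s0, s2, s3, s4, s5, s7}.
Read 'b': {s0, s2, s3, s4, s5, s7} → {s0, s2, s3, s4, s5, s7}.
Read 'a': {s0, s2, s3, s4, s5, s7} → {s2, s3, s4, s5, s6, s7, s8}.
Read 'b': {s2, s3, s4, s5, s6, s7, s8} → {s0, s2, s3, s4, s5, s6, s7}.
Read 'b': {s0, s2, s3, s4, s5, s6, s7} → {s0, s2, s3, s4, s5, s7}.
The final set {s0, s2, s3, s4, s5, s7} contains the accepting states s3, s4.

Yes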